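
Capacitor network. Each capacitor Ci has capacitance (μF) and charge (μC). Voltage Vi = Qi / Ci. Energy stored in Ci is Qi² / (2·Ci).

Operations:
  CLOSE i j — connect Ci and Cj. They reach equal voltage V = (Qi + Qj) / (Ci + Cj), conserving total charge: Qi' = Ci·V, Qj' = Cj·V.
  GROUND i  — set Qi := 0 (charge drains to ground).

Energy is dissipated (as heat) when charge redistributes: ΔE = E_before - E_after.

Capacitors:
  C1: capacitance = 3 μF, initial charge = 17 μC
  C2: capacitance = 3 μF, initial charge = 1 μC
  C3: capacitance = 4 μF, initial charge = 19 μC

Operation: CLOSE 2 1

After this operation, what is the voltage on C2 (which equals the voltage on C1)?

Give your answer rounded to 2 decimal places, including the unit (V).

Answer: 3.00 V

Derivation:
Initial: C1(3μF, Q=17μC, V=5.67V), C2(3μF, Q=1μC, V=0.33V), C3(4μF, Q=19μC, V=4.75V)
Op 1: CLOSE 2-1: Q_total=18.00, C_total=6.00, V=3.00; Q2=9.00, Q1=9.00; dissipated=21.333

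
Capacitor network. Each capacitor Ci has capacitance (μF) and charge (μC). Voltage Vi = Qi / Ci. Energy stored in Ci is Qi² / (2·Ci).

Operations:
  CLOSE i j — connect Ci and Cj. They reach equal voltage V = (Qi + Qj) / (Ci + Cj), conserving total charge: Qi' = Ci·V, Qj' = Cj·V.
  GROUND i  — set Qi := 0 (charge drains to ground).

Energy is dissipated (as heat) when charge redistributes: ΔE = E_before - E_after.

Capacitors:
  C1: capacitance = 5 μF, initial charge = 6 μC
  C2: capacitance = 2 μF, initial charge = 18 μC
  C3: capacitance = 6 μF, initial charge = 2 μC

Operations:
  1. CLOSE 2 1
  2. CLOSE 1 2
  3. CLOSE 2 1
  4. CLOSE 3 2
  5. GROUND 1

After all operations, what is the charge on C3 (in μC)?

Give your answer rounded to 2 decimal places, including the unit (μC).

Answer: 6.64 μC

Derivation:
Initial: C1(5μF, Q=6μC, V=1.20V), C2(2μF, Q=18μC, V=9.00V), C3(6μF, Q=2μC, V=0.33V)
Op 1: CLOSE 2-1: Q_total=24.00, C_total=7.00, V=3.43; Q2=6.86, Q1=17.14; dissipated=43.457
Op 2: CLOSE 1-2: Q_total=24.00, C_total=7.00, V=3.43; Q1=17.14, Q2=6.86; dissipated=0.000
Op 3: CLOSE 2-1: Q_total=24.00, C_total=7.00, V=3.43; Q2=6.86, Q1=17.14; dissipated=0.000
Op 4: CLOSE 3-2: Q_total=8.86, C_total=8.00, V=1.11; Q3=6.64, Q2=2.21; dissipated=7.185
Op 5: GROUND 1: Q1=0; energy lost=29.388
Final charges: Q1=0.00, Q2=2.21, Q3=6.64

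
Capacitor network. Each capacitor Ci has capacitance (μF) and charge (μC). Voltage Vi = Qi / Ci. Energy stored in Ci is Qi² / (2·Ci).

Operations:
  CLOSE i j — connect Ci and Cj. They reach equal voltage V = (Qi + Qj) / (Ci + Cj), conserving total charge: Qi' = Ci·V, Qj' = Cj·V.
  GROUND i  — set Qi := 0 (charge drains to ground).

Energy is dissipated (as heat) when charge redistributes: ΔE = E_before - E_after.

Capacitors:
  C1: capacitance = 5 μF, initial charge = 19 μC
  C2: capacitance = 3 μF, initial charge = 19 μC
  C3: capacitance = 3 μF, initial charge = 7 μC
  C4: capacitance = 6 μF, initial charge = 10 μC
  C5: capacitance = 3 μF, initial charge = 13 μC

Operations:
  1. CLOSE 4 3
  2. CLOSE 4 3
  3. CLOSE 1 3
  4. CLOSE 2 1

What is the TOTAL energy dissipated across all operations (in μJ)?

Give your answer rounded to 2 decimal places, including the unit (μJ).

Answer: 13.77 μJ

Derivation:
Initial: C1(5μF, Q=19μC, V=3.80V), C2(3μF, Q=19μC, V=6.33V), C3(3μF, Q=7μC, V=2.33V), C4(6μF, Q=10μC, V=1.67V), C5(3μF, Q=13μC, V=4.33V)
Op 1: CLOSE 4-3: Q_total=17.00, C_total=9.00, V=1.89; Q4=11.33, Q3=5.67; dissipated=0.444
Op 2: CLOSE 4-3: Q_total=17.00, C_total=9.00, V=1.89; Q4=11.33, Q3=5.67; dissipated=0.000
Op 3: CLOSE 1-3: Q_total=24.67, C_total=8.00, V=3.08; Q1=15.42, Q3=9.25; dissipated=3.424
Op 4: CLOSE 2-1: Q_total=34.42, C_total=8.00, V=4.30; Q2=12.91, Q1=21.51; dissipated=9.902
Total dissipated: 13.771 μJ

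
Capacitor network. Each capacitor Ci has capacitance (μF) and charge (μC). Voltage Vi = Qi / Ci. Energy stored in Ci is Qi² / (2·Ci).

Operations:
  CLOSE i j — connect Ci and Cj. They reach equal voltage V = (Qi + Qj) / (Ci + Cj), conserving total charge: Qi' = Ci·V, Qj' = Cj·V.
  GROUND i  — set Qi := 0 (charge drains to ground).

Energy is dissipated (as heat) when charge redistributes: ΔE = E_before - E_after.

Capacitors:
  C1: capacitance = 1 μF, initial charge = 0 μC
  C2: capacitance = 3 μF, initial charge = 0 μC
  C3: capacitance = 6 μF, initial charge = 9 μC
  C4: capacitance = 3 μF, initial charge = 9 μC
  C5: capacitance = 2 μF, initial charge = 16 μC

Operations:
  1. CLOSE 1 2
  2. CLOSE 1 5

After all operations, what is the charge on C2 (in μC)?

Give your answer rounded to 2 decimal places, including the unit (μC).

Initial: C1(1μF, Q=0μC, V=0.00V), C2(3μF, Q=0μC, V=0.00V), C3(6μF, Q=9μC, V=1.50V), C4(3μF, Q=9μC, V=3.00V), C5(2μF, Q=16μC, V=8.00V)
Op 1: CLOSE 1-2: Q_total=0.00, C_total=4.00, V=0.00; Q1=0.00, Q2=0.00; dissipated=0.000
Op 2: CLOSE 1-5: Q_total=16.00, C_total=3.00, V=5.33; Q1=5.33, Q5=10.67; dissipated=21.333
Final charges: Q1=5.33, Q2=0.00, Q3=9.00, Q4=9.00, Q5=10.67

Answer: 0.00 μC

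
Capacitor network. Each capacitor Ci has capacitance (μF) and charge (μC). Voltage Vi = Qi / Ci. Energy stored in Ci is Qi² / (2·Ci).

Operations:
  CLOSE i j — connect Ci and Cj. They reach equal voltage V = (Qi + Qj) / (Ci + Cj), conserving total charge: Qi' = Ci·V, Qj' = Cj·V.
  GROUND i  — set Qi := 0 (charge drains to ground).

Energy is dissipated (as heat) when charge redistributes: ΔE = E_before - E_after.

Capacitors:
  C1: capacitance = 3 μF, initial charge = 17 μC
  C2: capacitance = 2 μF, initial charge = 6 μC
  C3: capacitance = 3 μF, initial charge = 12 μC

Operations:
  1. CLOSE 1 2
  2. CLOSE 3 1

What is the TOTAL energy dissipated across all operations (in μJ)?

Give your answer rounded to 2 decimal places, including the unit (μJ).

Answer: 4.54 μJ

Derivation:
Initial: C1(3μF, Q=17μC, V=5.67V), C2(2μF, Q=6μC, V=3.00V), C3(3μF, Q=12μC, V=4.00V)
Op 1: CLOSE 1-2: Q_total=23.00, C_total=5.00, V=4.60; Q1=13.80, Q2=9.20; dissipated=4.267
Op 2: CLOSE 3-1: Q_total=25.80, C_total=6.00, V=4.30; Q3=12.90, Q1=12.90; dissipated=0.270
Total dissipated: 4.537 μJ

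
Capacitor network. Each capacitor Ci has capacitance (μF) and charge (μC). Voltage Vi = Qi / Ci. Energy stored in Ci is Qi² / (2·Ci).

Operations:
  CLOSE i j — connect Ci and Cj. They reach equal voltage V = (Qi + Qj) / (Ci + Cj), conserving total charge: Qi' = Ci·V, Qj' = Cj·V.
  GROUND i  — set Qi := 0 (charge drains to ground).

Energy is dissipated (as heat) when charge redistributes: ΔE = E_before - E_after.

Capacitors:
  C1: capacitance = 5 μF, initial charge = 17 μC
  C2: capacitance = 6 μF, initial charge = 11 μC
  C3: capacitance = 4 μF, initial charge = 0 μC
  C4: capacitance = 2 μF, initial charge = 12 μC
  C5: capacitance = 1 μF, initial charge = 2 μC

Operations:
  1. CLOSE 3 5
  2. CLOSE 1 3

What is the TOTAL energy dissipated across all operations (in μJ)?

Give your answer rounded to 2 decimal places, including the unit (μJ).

Answer: 11.60 μJ

Derivation:
Initial: C1(5μF, Q=17μC, V=3.40V), C2(6μF, Q=11μC, V=1.83V), C3(4μF, Q=0μC, V=0.00V), C4(2μF, Q=12μC, V=6.00V), C5(1μF, Q=2μC, V=2.00V)
Op 1: CLOSE 3-5: Q_total=2.00, C_total=5.00, V=0.40; Q3=1.60, Q5=0.40; dissipated=1.600
Op 2: CLOSE 1-3: Q_total=18.60, C_total=9.00, V=2.07; Q1=10.33, Q3=8.27; dissipated=10.000
Total dissipated: 11.600 μJ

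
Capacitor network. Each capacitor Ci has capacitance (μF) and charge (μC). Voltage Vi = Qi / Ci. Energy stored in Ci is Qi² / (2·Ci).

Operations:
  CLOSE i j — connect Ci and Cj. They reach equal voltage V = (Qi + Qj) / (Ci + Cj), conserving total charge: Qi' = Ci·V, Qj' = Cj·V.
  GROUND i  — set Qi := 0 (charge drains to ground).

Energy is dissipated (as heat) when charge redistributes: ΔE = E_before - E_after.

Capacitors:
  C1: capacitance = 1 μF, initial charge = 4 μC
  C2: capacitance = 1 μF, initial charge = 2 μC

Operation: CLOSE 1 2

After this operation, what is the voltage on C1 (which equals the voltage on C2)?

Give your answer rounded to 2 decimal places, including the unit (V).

Answer: 3.00 V

Derivation:
Initial: C1(1μF, Q=4μC, V=4.00V), C2(1μF, Q=2μC, V=2.00V)
Op 1: CLOSE 1-2: Q_total=6.00, C_total=2.00, V=3.00; Q1=3.00, Q2=3.00; dissipated=1.000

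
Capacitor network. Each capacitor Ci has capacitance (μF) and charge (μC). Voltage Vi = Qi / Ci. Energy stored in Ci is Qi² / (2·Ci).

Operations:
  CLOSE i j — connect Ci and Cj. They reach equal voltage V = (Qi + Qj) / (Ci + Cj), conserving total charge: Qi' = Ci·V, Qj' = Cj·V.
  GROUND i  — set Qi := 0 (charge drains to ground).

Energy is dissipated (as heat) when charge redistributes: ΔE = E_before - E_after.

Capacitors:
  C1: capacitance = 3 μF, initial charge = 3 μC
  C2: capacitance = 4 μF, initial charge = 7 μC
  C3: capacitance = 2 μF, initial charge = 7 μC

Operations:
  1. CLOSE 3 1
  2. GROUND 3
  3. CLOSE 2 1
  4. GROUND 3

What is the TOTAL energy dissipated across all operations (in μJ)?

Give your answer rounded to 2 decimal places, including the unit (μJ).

Answer: 7.80 μJ

Derivation:
Initial: C1(3μF, Q=3μC, V=1.00V), C2(4μF, Q=7μC, V=1.75V), C3(2μF, Q=7μC, V=3.50V)
Op 1: CLOSE 3-1: Q_total=10.00, C_total=5.00, V=2.00; Q3=4.00, Q1=6.00; dissipated=3.750
Op 2: GROUND 3: Q3=0; energy lost=4.000
Op 3: CLOSE 2-1: Q_total=13.00, C_total=7.00, V=1.86; Q2=7.43, Q1=5.57; dissipated=0.054
Op 4: GROUND 3: Q3=0; energy lost=0.000
Total dissipated: 7.804 μJ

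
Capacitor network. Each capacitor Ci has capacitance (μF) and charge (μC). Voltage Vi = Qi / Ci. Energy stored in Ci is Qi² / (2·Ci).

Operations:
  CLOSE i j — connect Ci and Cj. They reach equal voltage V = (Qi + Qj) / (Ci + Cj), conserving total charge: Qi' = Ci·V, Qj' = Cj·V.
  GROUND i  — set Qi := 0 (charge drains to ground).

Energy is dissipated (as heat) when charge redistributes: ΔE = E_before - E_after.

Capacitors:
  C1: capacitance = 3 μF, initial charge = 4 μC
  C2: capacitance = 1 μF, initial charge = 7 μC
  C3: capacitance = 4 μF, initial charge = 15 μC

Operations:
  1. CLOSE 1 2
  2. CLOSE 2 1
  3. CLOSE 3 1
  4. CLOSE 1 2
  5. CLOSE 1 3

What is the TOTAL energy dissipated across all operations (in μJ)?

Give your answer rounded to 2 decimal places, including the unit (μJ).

Answer: 13.04 μJ

Derivation:
Initial: C1(3μF, Q=4μC, V=1.33V), C2(1μF, Q=7μC, V=7.00V), C3(4μF, Q=15μC, V=3.75V)
Op 1: CLOSE 1-2: Q_total=11.00, C_total=4.00, V=2.75; Q1=8.25, Q2=2.75; dissipated=12.042
Op 2: CLOSE 2-1: Q_total=11.00, C_total=4.00, V=2.75; Q2=2.75, Q1=8.25; dissipated=0.000
Op 3: CLOSE 3-1: Q_total=23.25, C_total=7.00, V=3.32; Q3=13.29, Q1=9.96; dissipated=0.857
Op 4: CLOSE 1-2: Q_total=12.71, C_total=4.00, V=3.18; Q1=9.54, Q2=3.18; dissipated=0.122
Op 5: CLOSE 1-3: Q_total=22.82, C_total=7.00, V=3.26; Q1=9.78, Q3=13.04; dissipated=0.017
Total dissipated: 13.039 μJ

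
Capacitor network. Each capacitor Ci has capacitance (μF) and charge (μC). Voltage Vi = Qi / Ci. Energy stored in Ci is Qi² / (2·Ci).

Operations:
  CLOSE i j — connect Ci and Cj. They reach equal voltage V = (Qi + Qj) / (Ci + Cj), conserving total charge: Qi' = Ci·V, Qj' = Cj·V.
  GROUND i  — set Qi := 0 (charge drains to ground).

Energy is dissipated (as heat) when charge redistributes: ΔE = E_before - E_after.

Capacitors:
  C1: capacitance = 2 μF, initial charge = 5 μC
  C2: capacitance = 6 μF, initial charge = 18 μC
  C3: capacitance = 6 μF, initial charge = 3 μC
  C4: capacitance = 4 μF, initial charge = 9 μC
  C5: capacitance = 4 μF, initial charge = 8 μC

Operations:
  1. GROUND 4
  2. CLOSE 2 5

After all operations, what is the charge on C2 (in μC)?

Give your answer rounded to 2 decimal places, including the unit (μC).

Initial: C1(2μF, Q=5μC, V=2.50V), C2(6μF, Q=18μC, V=3.00V), C3(6μF, Q=3μC, V=0.50V), C4(4μF, Q=9μC, V=2.25V), C5(4μF, Q=8μC, V=2.00V)
Op 1: GROUND 4: Q4=0; energy lost=10.125
Op 2: CLOSE 2-5: Q_total=26.00, C_total=10.00, V=2.60; Q2=15.60, Q5=10.40; dissipated=1.200
Final charges: Q1=5.00, Q2=15.60, Q3=3.00, Q4=0.00, Q5=10.40

Answer: 15.60 μC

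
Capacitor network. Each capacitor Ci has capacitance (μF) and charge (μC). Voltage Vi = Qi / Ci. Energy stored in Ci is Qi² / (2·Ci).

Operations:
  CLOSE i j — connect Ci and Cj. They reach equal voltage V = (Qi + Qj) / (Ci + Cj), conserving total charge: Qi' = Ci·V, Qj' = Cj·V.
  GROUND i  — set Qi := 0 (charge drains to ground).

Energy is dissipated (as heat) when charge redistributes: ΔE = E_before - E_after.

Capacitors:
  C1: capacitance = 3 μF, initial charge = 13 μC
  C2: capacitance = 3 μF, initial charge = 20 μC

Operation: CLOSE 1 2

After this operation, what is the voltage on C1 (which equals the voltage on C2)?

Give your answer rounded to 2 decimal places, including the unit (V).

Initial: C1(3μF, Q=13μC, V=4.33V), C2(3μF, Q=20μC, V=6.67V)
Op 1: CLOSE 1-2: Q_total=33.00, C_total=6.00, V=5.50; Q1=16.50, Q2=16.50; dissipated=4.083

Answer: 5.50 V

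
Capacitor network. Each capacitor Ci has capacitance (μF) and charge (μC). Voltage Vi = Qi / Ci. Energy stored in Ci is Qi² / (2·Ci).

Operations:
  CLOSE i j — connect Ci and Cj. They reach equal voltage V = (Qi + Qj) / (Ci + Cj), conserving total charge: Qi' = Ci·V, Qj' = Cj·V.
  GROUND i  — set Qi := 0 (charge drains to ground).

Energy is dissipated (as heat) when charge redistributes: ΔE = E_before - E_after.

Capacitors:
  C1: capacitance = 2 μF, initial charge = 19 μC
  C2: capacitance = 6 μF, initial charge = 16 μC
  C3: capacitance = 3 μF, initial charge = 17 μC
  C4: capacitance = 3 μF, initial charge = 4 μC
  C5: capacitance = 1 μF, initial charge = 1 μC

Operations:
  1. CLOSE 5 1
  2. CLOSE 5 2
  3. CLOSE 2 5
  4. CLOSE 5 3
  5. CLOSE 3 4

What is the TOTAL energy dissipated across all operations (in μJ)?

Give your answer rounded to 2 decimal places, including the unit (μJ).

Answer: 43.57 μJ

Derivation:
Initial: C1(2μF, Q=19μC, V=9.50V), C2(6μF, Q=16μC, V=2.67V), C3(3μF, Q=17μC, V=5.67V), C4(3μF, Q=4μC, V=1.33V), C5(1μF, Q=1μC, V=1.00V)
Op 1: CLOSE 5-1: Q_total=20.00, C_total=3.00, V=6.67; Q5=6.67, Q1=13.33; dissipated=24.083
Op 2: CLOSE 5-2: Q_total=22.67, C_total=7.00, V=3.24; Q5=3.24, Q2=19.43; dissipated=6.857
Op 3: CLOSE 2-5: Q_total=22.67, C_total=7.00, V=3.24; Q2=19.43, Q5=3.24; dissipated=0.000
Op 4: CLOSE 5-3: Q_total=20.24, C_total=4.00, V=5.06; Q5=5.06, Q3=15.18; dissipated=2.212
Op 5: CLOSE 3-4: Q_total=19.18, C_total=6.00, V=3.20; Q3=9.59, Q4=9.59; dissipated=10.413
Total dissipated: 43.566 μJ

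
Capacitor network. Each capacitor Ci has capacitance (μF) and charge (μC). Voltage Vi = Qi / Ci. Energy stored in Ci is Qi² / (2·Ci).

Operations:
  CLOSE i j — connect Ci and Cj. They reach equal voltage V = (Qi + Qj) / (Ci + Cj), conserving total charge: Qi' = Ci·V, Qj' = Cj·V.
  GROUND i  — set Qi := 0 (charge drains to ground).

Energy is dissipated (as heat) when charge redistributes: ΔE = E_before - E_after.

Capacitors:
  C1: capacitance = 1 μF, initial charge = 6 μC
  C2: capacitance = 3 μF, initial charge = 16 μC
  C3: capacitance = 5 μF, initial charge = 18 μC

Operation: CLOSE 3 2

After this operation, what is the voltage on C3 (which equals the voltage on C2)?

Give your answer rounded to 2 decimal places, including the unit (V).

Initial: C1(1μF, Q=6μC, V=6.00V), C2(3μF, Q=16μC, V=5.33V), C3(5μF, Q=18μC, V=3.60V)
Op 1: CLOSE 3-2: Q_total=34.00, C_total=8.00, V=4.25; Q3=21.25, Q2=12.75; dissipated=2.817

Answer: 4.25 V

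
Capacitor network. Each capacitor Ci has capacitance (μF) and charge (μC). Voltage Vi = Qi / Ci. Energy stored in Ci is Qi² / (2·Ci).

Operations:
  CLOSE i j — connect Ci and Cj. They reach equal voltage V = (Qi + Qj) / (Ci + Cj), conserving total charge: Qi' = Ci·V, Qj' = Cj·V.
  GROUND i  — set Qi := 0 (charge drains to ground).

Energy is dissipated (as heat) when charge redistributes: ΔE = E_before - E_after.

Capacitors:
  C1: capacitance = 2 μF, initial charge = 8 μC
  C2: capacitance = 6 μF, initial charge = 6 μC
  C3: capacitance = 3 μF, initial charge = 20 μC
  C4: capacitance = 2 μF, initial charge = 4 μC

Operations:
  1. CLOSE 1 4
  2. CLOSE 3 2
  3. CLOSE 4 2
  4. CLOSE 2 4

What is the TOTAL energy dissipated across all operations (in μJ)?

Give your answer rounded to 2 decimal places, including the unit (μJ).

Answer: 34.12 μJ

Derivation:
Initial: C1(2μF, Q=8μC, V=4.00V), C2(6μF, Q=6μC, V=1.00V), C3(3μF, Q=20μC, V=6.67V), C4(2μF, Q=4μC, V=2.00V)
Op 1: CLOSE 1-4: Q_total=12.00, C_total=4.00, V=3.00; Q1=6.00, Q4=6.00; dissipated=2.000
Op 2: CLOSE 3-2: Q_total=26.00, C_total=9.00, V=2.89; Q3=8.67, Q2=17.33; dissipated=32.111
Op 3: CLOSE 4-2: Q_total=23.33, C_total=8.00, V=2.92; Q4=5.83, Q2=17.50; dissipated=0.009
Op 4: CLOSE 2-4: Q_total=23.33, C_total=8.00, V=2.92; Q2=17.50, Q4=5.83; dissipated=0.000
Total dissipated: 34.120 μJ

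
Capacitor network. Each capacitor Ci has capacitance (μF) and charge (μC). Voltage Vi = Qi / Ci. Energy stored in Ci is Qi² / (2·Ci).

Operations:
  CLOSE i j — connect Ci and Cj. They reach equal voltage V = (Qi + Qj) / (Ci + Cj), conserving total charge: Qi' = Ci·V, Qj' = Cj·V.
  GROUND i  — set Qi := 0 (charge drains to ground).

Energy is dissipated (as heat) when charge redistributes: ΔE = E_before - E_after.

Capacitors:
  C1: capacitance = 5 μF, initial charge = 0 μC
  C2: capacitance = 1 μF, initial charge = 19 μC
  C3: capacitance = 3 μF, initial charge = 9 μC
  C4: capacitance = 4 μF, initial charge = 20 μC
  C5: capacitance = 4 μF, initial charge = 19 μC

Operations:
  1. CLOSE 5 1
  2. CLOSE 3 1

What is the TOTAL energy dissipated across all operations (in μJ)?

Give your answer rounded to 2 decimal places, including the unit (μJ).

Answer: 25.81 μJ

Derivation:
Initial: C1(5μF, Q=0μC, V=0.00V), C2(1μF, Q=19μC, V=19.00V), C3(3μF, Q=9μC, V=3.00V), C4(4μF, Q=20μC, V=5.00V), C5(4μF, Q=19μC, V=4.75V)
Op 1: CLOSE 5-1: Q_total=19.00, C_total=9.00, V=2.11; Q5=8.44, Q1=10.56; dissipated=25.069
Op 2: CLOSE 3-1: Q_total=19.56, C_total=8.00, V=2.44; Q3=7.33, Q1=12.22; dissipated=0.741
Total dissipated: 25.810 μJ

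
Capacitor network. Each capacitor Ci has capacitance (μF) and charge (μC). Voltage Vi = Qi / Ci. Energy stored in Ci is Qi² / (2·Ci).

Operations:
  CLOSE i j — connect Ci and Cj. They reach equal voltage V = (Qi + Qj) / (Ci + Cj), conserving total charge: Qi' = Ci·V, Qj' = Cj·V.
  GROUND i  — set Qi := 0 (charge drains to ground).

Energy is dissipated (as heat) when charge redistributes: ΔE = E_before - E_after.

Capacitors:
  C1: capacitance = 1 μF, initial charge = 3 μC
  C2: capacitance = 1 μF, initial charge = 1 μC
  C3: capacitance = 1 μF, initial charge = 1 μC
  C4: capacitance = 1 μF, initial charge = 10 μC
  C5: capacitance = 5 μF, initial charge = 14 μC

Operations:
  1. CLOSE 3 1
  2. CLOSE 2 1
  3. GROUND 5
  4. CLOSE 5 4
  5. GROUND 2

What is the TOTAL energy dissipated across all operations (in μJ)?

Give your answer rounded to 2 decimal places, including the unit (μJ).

Initial: C1(1μF, Q=3μC, V=3.00V), C2(1μF, Q=1μC, V=1.00V), C3(1μF, Q=1μC, V=1.00V), C4(1μF, Q=10μC, V=10.00V), C5(5μF, Q=14μC, V=2.80V)
Op 1: CLOSE 3-1: Q_total=4.00, C_total=2.00, V=2.00; Q3=2.00, Q1=2.00; dissipated=1.000
Op 2: CLOSE 2-1: Q_total=3.00, C_total=2.00, V=1.50; Q2=1.50, Q1=1.50; dissipated=0.250
Op 3: GROUND 5: Q5=0; energy lost=19.600
Op 4: CLOSE 5-4: Q_total=10.00, C_total=6.00, V=1.67; Q5=8.33, Q4=1.67; dissipated=41.667
Op 5: GROUND 2: Q2=0; energy lost=1.125
Total dissipated: 63.642 μJ

Answer: 63.64 μJ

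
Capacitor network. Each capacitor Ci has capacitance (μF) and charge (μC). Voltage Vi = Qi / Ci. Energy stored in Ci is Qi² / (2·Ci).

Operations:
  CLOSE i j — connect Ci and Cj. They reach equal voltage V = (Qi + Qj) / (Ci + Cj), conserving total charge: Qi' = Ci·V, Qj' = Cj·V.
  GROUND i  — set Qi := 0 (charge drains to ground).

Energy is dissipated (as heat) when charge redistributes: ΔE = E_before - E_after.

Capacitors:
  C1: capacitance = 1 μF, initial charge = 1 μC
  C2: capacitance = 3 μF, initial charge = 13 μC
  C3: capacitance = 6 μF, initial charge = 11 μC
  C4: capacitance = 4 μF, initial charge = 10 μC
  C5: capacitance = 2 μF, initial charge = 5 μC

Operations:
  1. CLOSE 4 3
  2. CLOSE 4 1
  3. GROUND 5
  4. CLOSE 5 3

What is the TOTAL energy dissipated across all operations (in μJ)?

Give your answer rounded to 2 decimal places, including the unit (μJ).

Initial: C1(1μF, Q=1μC, V=1.00V), C2(3μF, Q=13μC, V=4.33V), C3(6μF, Q=11μC, V=1.83V), C4(4μF, Q=10μC, V=2.50V), C5(2μF, Q=5μC, V=2.50V)
Op 1: CLOSE 4-3: Q_total=21.00, C_total=10.00, V=2.10; Q4=8.40, Q3=12.60; dissipated=0.533
Op 2: CLOSE 4-1: Q_total=9.40, C_total=5.00, V=1.88; Q4=7.52, Q1=1.88; dissipated=0.484
Op 3: GROUND 5: Q5=0; energy lost=6.250
Op 4: CLOSE 5-3: Q_total=12.60, C_total=8.00, V=1.57; Q5=3.15, Q3=9.45; dissipated=3.308
Total dissipated: 10.575 μJ

Answer: 10.57 μJ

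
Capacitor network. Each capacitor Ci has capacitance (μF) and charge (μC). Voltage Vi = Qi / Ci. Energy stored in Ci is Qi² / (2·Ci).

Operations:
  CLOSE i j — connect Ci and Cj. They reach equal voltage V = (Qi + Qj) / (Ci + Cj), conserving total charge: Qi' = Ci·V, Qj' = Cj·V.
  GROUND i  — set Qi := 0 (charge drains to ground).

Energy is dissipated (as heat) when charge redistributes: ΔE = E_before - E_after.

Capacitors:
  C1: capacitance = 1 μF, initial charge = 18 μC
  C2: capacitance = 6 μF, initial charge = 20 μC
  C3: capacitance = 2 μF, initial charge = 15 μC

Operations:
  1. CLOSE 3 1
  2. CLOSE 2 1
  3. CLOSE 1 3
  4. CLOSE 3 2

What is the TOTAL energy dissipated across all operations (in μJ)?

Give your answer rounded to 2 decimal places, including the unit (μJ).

Initial: C1(1μF, Q=18μC, V=18.00V), C2(6μF, Q=20μC, V=3.33V), C3(2μF, Q=15μC, V=7.50V)
Op 1: CLOSE 3-1: Q_total=33.00, C_total=3.00, V=11.00; Q3=22.00, Q1=11.00; dissipated=36.750
Op 2: CLOSE 2-1: Q_total=31.00, C_total=7.00, V=4.43; Q2=26.57, Q1=4.43; dissipated=25.190
Op 3: CLOSE 1-3: Q_total=26.43, C_total=3.00, V=8.81; Q1=8.81, Q3=17.62; dissipated=14.395
Op 4: CLOSE 3-2: Q_total=44.19, C_total=8.00, V=5.52; Q3=11.05, Q2=33.14; dissipated=14.395
Total dissipated: 90.730 μJ

Answer: 90.73 μJ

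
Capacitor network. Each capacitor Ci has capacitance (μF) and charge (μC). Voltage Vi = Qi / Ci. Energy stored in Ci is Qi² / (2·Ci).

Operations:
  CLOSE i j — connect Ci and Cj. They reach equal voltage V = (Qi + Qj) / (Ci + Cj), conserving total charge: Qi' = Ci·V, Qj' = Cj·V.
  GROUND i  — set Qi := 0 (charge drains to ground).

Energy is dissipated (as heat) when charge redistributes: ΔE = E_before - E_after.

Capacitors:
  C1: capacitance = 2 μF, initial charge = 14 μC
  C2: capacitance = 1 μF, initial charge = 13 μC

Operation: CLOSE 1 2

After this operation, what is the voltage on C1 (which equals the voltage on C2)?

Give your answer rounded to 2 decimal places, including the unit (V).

Answer: 9.00 V

Derivation:
Initial: C1(2μF, Q=14μC, V=7.00V), C2(1μF, Q=13μC, V=13.00V)
Op 1: CLOSE 1-2: Q_total=27.00, C_total=3.00, V=9.00; Q1=18.00, Q2=9.00; dissipated=12.000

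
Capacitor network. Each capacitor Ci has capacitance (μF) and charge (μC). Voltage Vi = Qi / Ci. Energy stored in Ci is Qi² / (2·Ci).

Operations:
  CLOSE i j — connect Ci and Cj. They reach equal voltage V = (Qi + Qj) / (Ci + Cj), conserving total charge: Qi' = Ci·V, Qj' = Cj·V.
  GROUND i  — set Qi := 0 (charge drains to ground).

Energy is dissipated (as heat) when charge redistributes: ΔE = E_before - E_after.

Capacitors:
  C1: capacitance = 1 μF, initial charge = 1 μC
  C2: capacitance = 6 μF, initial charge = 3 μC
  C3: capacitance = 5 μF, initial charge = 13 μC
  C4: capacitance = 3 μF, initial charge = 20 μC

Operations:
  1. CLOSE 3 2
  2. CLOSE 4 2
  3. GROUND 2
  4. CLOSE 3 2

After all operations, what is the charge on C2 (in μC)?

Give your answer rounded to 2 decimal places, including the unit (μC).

Initial: C1(1μF, Q=1μC, V=1.00V), C2(6μF, Q=3μC, V=0.50V), C3(5μF, Q=13μC, V=2.60V), C4(3μF, Q=20μC, V=6.67V)
Op 1: CLOSE 3-2: Q_total=16.00, C_total=11.00, V=1.45; Q3=7.27, Q2=8.73; dissipated=6.014
Op 2: CLOSE 4-2: Q_total=28.73, C_total=9.00, V=3.19; Q4=9.58, Q2=19.15; dissipated=27.166
Op 3: GROUND 2: Q2=0; energy lost=30.565
Op 4: CLOSE 3-2: Q_total=7.27, C_total=11.00, V=0.66; Q3=3.31, Q2=3.97; dissipated=2.885
Final charges: Q1=1.00, Q2=3.97, Q3=3.31, Q4=9.58

Answer: 3.97 μC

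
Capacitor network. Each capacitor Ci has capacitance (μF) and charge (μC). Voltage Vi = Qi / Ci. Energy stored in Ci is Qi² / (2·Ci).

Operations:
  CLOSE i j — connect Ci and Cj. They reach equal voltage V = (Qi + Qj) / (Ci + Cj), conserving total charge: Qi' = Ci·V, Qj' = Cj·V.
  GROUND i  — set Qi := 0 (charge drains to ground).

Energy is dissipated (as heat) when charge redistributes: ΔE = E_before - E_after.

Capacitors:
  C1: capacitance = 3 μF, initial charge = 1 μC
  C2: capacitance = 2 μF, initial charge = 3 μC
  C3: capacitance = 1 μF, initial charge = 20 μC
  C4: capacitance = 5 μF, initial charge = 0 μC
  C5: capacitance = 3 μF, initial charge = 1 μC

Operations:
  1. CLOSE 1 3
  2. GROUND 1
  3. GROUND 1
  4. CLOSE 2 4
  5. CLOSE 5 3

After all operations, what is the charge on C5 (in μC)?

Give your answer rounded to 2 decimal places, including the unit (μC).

Answer: 4.69 μC

Derivation:
Initial: C1(3μF, Q=1μC, V=0.33V), C2(2μF, Q=3μC, V=1.50V), C3(1μF, Q=20μC, V=20.00V), C4(5μF, Q=0μC, V=0.00V), C5(3μF, Q=1μC, V=0.33V)
Op 1: CLOSE 1-3: Q_total=21.00, C_total=4.00, V=5.25; Q1=15.75, Q3=5.25; dissipated=145.042
Op 2: GROUND 1: Q1=0; energy lost=41.344
Op 3: GROUND 1: Q1=0; energy lost=0.000
Op 4: CLOSE 2-4: Q_total=3.00, C_total=7.00, V=0.43; Q2=0.86, Q4=2.14; dissipated=1.607
Op 5: CLOSE 5-3: Q_total=6.25, C_total=4.00, V=1.56; Q5=4.69, Q3=1.56; dissipated=9.065
Final charges: Q1=0.00, Q2=0.86, Q3=1.56, Q4=2.14, Q5=4.69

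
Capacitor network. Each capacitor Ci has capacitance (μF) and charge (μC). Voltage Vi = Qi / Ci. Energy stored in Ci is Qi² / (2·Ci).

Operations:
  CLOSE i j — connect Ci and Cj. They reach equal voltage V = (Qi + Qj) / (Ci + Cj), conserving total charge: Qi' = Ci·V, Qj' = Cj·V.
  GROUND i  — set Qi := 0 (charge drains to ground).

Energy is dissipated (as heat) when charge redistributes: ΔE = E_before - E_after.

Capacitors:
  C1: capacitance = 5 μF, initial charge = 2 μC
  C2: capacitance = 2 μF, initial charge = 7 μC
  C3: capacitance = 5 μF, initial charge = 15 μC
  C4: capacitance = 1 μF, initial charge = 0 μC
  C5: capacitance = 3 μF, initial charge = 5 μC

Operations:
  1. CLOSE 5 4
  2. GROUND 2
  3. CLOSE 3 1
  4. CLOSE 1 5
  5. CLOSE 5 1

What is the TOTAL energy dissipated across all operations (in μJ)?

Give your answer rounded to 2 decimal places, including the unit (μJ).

Answer: 21.93 μJ

Derivation:
Initial: C1(5μF, Q=2μC, V=0.40V), C2(2μF, Q=7μC, V=3.50V), C3(5μF, Q=15μC, V=3.00V), C4(1μF, Q=0μC, V=0.00V), C5(3μF, Q=5μC, V=1.67V)
Op 1: CLOSE 5-4: Q_total=5.00, C_total=4.00, V=1.25; Q5=3.75, Q4=1.25; dissipated=1.042
Op 2: GROUND 2: Q2=0; energy lost=12.250
Op 3: CLOSE 3-1: Q_total=17.00, C_total=10.00, V=1.70; Q3=8.50, Q1=8.50; dissipated=8.450
Op 4: CLOSE 1-5: Q_total=12.25, C_total=8.00, V=1.53; Q1=7.66, Q5=4.59; dissipated=0.190
Op 5: CLOSE 5-1: Q_total=12.25, C_total=8.00, V=1.53; Q5=4.59, Q1=7.66; dissipated=0.000
Total dissipated: 21.932 μJ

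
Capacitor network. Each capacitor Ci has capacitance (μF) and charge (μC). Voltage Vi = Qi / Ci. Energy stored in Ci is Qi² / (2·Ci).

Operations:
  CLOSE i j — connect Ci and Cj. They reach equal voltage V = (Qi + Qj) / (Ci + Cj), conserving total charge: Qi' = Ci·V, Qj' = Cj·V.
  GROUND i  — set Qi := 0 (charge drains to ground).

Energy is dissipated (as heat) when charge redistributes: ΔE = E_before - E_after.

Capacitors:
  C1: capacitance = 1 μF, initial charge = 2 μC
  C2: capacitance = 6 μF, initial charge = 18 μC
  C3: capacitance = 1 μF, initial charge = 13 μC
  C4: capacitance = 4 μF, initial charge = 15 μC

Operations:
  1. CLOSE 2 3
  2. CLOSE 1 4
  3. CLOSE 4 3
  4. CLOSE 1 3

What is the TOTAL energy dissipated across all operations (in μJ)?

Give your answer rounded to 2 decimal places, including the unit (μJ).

Answer: 44.52 μJ

Derivation:
Initial: C1(1μF, Q=2μC, V=2.00V), C2(6μF, Q=18μC, V=3.00V), C3(1μF, Q=13μC, V=13.00V), C4(4μF, Q=15μC, V=3.75V)
Op 1: CLOSE 2-3: Q_total=31.00, C_total=7.00, V=4.43; Q2=26.57, Q3=4.43; dissipated=42.857
Op 2: CLOSE 1-4: Q_total=17.00, C_total=5.00, V=3.40; Q1=3.40, Q4=13.60; dissipated=1.225
Op 3: CLOSE 4-3: Q_total=18.03, C_total=5.00, V=3.61; Q4=14.42, Q3=3.61; dissipated=0.423
Op 4: CLOSE 1-3: Q_total=7.01, C_total=2.00, V=3.50; Q1=3.50, Q3=3.50; dissipated=0.011
Total dissipated: 44.516 μJ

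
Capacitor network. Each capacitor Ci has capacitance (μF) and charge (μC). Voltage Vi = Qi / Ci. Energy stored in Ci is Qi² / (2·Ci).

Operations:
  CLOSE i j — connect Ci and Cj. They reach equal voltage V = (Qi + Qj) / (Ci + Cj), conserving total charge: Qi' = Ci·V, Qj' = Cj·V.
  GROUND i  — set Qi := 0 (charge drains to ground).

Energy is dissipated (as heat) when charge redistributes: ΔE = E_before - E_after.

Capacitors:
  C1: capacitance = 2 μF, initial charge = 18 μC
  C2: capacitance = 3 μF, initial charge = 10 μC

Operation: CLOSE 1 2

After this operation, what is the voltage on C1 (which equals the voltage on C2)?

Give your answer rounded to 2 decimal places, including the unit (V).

Answer: 5.60 V

Derivation:
Initial: C1(2μF, Q=18μC, V=9.00V), C2(3μF, Q=10μC, V=3.33V)
Op 1: CLOSE 1-2: Q_total=28.00, C_total=5.00, V=5.60; Q1=11.20, Q2=16.80; dissipated=19.267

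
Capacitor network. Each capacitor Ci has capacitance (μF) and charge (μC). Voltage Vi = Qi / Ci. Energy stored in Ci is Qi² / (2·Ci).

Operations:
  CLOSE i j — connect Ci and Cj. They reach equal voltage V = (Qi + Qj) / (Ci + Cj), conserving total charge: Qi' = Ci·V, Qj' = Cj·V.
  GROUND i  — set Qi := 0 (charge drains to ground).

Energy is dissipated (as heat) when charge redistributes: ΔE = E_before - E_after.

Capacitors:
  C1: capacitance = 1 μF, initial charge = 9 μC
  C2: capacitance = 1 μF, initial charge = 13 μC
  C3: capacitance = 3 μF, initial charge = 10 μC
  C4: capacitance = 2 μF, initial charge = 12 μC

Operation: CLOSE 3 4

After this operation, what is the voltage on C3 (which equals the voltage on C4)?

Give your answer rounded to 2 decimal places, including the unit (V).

Answer: 4.40 V

Derivation:
Initial: C1(1μF, Q=9μC, V=9.00V), C2(1μF, Q=13μC, V=13.00V), C3(3μF, Q=10μC, V=3.33V), C4(2μF, Q=12μC, V=6.00V)
Op 1: CLOSE 3-4: Q_total=22.00, C_total=5.00, V=4.40; Q3=13.20, Q4=8.80; dissipated=4.267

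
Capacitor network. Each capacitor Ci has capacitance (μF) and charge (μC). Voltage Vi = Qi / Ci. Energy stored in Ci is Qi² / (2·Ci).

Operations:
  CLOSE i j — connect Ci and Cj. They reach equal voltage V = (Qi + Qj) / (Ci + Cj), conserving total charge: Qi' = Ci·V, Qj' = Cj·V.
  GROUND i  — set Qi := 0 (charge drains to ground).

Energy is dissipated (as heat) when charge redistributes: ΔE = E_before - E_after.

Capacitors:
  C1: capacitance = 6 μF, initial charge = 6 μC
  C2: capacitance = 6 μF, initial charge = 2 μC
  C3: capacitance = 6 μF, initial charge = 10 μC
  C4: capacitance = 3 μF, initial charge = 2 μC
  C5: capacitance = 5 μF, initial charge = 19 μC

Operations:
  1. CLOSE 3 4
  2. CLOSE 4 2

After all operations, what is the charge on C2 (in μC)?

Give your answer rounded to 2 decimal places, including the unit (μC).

Initial: C1(6μF, Q=6μC, V=1.00V), C2(6μF, Q=2μC, V=0.33V), C3(6μF, Q=10μC, V=1.67V), C4(3μF, Q=2μC, V=0.67V), C5(5μF, Q=19μC, V=3.80V)
Op 1: CLOSE 3-4: Q_total=12.00, C_total=9.00, V=1.33; Q3=8.00, Q4=4.00; dissipated=1.000
Op 2: CLOSE 4-2: Q_total=6.00, C_total=9.00, V=0.67; Q4=2.00, Q2=4.00; dissipated=1.000
Final charges: Q1=6.00, Q2=4.00, Q3=8.00, Q4=2.00, Q5=19.00

Answer: 4.00 μC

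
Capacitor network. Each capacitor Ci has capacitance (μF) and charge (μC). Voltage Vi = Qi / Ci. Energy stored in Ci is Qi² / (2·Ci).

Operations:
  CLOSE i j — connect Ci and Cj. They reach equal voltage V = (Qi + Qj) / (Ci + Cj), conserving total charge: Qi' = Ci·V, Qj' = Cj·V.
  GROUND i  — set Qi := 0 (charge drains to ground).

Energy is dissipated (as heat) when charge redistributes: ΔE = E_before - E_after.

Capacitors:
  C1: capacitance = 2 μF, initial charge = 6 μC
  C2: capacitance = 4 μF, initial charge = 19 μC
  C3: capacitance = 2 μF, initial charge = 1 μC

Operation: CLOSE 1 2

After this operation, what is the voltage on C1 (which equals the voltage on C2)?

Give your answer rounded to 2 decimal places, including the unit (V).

Answer: 4.17 V

Derivation:
Initial: C1(2μF, Q=6μC, V=3.00V), C2(4μF, Q=19μC, V=4.75V), C3(2μF, Q=1μC, V=0.50V)
Op 1: CLOSE 1-2: Q_total=25.00, C_total=6.00, V=4.17; Q1=8.33, Q2=16.67; dissipated=2.042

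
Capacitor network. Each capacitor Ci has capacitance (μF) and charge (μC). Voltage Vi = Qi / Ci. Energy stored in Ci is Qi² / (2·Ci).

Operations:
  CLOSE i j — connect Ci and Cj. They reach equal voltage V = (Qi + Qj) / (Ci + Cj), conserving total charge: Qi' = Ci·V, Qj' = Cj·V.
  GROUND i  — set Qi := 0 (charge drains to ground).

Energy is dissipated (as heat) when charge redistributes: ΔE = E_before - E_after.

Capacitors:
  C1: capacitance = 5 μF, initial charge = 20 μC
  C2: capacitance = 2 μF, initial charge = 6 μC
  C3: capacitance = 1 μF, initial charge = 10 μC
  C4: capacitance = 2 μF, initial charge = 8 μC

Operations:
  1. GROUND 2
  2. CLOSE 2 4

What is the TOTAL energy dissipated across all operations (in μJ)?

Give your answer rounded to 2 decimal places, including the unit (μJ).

Answer: 17.00 μJ

Derivation:
Initial: C1(5μF, Q=20μC, V=4.00V), C2(2μF, Q=6μC, V=3.00V), C3(1μF, Q=10μC, V=10.00V), C4(2μF, Q=8μC, V=4.00V)
Op 1: GROUND 2: Q2=0; energy lost=9.000
Op 2: CLOSE 2-4: Q_total=8.00, C_total=4.00, V=2.00; Q2=4.00, Q4=4.00; dissipated=8.000
Total dissipated: 17.000 μJ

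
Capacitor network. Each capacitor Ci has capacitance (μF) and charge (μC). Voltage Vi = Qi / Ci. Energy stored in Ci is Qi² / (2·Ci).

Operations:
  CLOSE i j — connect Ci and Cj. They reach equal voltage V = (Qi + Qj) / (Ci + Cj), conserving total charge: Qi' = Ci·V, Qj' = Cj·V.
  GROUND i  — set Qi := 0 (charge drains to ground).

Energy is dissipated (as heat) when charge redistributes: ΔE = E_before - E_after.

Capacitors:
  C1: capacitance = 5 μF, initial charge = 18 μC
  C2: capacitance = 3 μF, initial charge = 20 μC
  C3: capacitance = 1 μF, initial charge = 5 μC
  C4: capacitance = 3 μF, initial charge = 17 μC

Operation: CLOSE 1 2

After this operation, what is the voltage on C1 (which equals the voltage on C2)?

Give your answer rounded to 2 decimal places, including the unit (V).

Answer: 4.75 V

Derivation:
Initial: C1(5μF, Q=18μC, V=3.60V), C2(3μF, Q=20μC, V=6.67V), C3(1μF, Q=5μC, V=5.00V), C4(3μF, Q=17μC, V=5.67V)
Op 1: CLOSE 1-2: Q_total=38.00, C_total=8.00, V=4.75; Q1=23.75, Q2=14.25; dissipated=8.817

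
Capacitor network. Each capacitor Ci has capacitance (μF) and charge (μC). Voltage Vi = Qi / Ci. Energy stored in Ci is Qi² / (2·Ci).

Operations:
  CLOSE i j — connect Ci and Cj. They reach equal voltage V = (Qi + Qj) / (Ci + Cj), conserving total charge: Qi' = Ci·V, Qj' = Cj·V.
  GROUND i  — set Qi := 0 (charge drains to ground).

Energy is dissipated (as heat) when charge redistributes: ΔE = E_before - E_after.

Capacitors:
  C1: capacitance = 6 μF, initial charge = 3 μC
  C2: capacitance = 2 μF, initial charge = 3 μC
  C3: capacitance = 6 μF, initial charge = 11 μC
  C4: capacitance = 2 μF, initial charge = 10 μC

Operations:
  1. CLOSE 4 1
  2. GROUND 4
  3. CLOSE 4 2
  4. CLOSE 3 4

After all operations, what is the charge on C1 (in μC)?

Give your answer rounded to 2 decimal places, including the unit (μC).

Answer: 9.75 μC

Derivation:
Initial: C1(6μF, Q=3μC, V=0.50V), C2(2μF, Q=3μC, V=1.50V), C3(6μF, Q=11μC, V=1.83V), C4(2μF, Q=10μC, V=5.00V)
Op 1: CLOSE 4-1: Q_total=13.00, C_total=8.00, V=1.62; Q4=3.25, Q1=9.75; dissipated=15.188
Op 2: GROUND 4: Q4=0; energy lost=2.641
Op 3: CLOSE 4-2: Q_total=3.00, C_total=4.00, V=0.75; Q4=1.50, Q2=1.50; dissipated=1.125
Op 4: CLOSE 3-4: Q_total=12.50, C_total=8.00, V=1.56; Q3=9.38, Q4=3.12; dissipated=0.880
Final charges: Q1=9.75, Q2=1.50, Q3=9.38, Q4=3.12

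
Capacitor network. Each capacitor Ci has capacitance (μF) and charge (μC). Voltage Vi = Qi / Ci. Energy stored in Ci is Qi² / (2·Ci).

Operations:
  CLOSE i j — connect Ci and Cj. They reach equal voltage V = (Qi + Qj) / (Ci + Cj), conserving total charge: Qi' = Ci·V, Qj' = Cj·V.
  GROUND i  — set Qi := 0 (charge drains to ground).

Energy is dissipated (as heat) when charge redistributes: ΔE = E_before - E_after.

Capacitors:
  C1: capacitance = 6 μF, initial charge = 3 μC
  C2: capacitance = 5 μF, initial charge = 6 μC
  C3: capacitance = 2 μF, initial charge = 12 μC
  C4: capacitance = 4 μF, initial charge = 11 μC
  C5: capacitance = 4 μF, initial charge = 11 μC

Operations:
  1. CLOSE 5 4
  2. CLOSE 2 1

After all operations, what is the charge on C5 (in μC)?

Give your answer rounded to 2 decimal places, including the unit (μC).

Initial: C1(6μF, Q=3μC, V=0.50V), C2(5μF, Q=6μC, V=1.20V), C3(2μF, Q=12μC, V=6.00V), C4(4μF, Q=11μC, V=2.75V), C5(4μF, Q=11μC, V=2.75V)
Op 1: CLOSE 5-4: Q_total=22.00, C_total=8.00, V=2.75; Q5=11.00, Q4=11.00; dissipated=0.000
Op 2: CLOSE 2-1: Q_total=9.00, C_total=11.00, V=0.82; Q2=4.09, Q1=4.91; dissipated=0.668
Final charges: Q1=4.91, Q2=4.09, Q3=12.00, Q4=11.00, Q5=11.00

Answer: 11.00 μC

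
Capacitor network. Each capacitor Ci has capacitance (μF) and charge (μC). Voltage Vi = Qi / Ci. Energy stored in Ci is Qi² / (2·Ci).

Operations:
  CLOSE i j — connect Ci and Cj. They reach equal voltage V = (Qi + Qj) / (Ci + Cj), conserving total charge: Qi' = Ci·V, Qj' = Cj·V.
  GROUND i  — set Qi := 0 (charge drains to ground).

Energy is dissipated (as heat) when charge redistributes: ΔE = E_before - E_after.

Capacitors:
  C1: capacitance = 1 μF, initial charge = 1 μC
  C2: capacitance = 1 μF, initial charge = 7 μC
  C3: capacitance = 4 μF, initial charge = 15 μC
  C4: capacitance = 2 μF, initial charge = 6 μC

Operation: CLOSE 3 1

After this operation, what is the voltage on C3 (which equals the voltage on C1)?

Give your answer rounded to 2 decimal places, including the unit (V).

Answer: 3.20 V

Derivation:
Initial: C1(1μF, Q=1μC, V=1.00V), C2(1μF, Q=7μC, V=7.00V), C3(4μF, Q=15μC, V=3.75V), C4(2μF, Q=6μC, V=3.00V)
Op 1: CLOSE 3-1: Q_total=16.00, C_total=5.00, V=3.20; Q3=12.80, Q1=3.20; dissipated=3.025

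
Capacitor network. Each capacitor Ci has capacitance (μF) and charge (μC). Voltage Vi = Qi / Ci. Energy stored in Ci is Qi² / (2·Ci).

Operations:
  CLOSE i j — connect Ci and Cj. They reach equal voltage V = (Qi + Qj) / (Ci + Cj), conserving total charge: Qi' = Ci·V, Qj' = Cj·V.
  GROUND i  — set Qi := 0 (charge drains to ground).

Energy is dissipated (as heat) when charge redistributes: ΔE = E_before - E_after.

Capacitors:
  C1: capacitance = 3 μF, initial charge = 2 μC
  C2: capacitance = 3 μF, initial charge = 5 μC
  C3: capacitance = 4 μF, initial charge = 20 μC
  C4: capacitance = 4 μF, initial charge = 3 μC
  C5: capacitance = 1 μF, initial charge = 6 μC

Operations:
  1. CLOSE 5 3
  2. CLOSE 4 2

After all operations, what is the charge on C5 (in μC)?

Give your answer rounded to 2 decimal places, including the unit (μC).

Answer: 5.20 μC

Derivation:
Initial: C1(3μF, Q=2μC, V=0.67V), C2(3μF, Q=5μC, V=1.67V), C3(4μF, Q=20μC, V=5.00V), C4(4μF, Q=3μC, V=0.75V), C5(1μF, Q=6μC, V=6.00V)
Op 1: CLOSE 5-3: Q_total=26.00, C_total=5.00, V=5.20; Q5=5.20, Q3=20.80; dissipated=0.400
Op 2: CLOSE 4-2: Q_total=8.00, C_total=7.00, V=1.14; Q4=4.57, Q2=3.43; dissipated=0.720
Final charges: Q1=2.00, Q2=3.43, Q3=20.80, Q4=4.57, Q5=5.20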